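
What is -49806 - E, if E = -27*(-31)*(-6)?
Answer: -44784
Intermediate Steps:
E = -5022 (E = 837*(-6) = -5022)
-49806 - E = -49806 - 1*(-5022) = -49806 + 5022 = -44784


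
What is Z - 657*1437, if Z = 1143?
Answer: -942966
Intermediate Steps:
Z - 657*1437 = 1143 - 657*1437 = 1143 - 944109 = -942966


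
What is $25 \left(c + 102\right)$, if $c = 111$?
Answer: $5325$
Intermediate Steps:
$25 \left(c + 102\right) = 25 \left(111 + 102\right) = 25 \cdot 213 = 5325$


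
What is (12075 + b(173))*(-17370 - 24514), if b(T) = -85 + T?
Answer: -509435092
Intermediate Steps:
(12075 + b(173))*(-17370 - 24514) = (12075 + (-85 + 173))*(-17370 - 24514) = (12075 + 88)*(-41884) = 12163*(-41884) = -509435092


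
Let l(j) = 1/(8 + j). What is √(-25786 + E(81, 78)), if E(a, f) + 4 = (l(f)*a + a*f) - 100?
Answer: I*√144747546/86 ≈ 139.9*I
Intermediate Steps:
E(a, f) = -104 + a*f + a/(8 + f) (E(a, f) = -4 + ((a/(8 + f) + a*f) - 100) = -4 + ((a*f + a/(8 + f)) - 100) = -4 + (-100 + a*f + a/(8 + f)) = -104 + a*f + a/(8 + f))
√(-25786 + E(81, 78)) = √(-25786 + (81 + (-104 + 81*78)*(8 + 78))/(8 + 78)) = √(-25786 + (81 + (-104 + 6318)*86)/86) = √(-25786 + (81 + 6214*86)/86) = √(-25786 + (81 + 534404)/86) = √(-25786 + (1/86)*534485) = √(-25786 + 534485/86) = √(-1683111/86) = I*√144747546/86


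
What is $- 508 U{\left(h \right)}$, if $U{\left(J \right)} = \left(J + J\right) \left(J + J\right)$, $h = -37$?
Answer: $-2781808$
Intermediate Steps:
$U{\left(J \right)} = 4 J^{2}$ ($U{\left(J \right)} = 2 J 2 J = 4 J^{2}$)
$- 508 U{\left(h \right)} = - 508 \cdot 4 \left(-37\right)^{2} = - 508 \cdot 4 \cdot 1369 = \left(-508\right) 5476 = -2781808$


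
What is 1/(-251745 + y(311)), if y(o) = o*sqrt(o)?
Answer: -251745/63345464794 - 311*sqrt(311)/63345464794 ≈ -4.0607e-6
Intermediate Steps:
y(o) = o**(3/2)
1/(-251745 + y(311)) = 1/(-251745 + 311**(3/2)) = 1/(-251745 + 311*sqrt(311))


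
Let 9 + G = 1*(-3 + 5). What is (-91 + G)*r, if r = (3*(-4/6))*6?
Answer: 1176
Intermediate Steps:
G = -7 (G = -9 + 1*(-3 + 5) = -9 + 1*2 = -9 + 2 = -7)
r = -12 (r = (3*(-4*⅙))*6 = (3*(-⅔))*6 = -2*6 = -12)
(-91 + G)*r = (-91 - 7)*(-12) = -98*(-12) = 1176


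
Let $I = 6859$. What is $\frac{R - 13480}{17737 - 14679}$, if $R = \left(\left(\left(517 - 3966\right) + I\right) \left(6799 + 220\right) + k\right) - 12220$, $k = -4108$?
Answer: $\frac{11952491}{1529} \approx 7817.2$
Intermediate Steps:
$R = 23918462$ ($R = \left(\left(\left(517 - 3966\right) + 6859\right) \left(6799 + 220\right) - 4108\right) - 12220 = \left(\left(\left(517 - 3966\right) + 6859\right) 7019 - 4108\right) - 12220 = \left(\left(-3449 + 6859\right) 7019 - 4108\right) - 12220 = \left(3410 \cdot 7019 - 4108\right) - 12220 = \left(23934790 - 4108\right) - 12220 = 23930682 - 12220 = 23918462$)
$\frac{R - 13480}{17737 - 14679} = \frac{23918462 - 13480}{17737 - 14679} = \frac{23904982}{3058} = 23904982 \cdot \frac{1}{3058} = \frac{11952491}{1529}$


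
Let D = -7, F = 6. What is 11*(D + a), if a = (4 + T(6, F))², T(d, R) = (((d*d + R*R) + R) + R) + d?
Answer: 97119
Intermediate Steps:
T(d, R) = d + R² + d² + 2*R (T(d, R) = (((d² + R²) + R) + R) + d = (((R² + d²) + R) + R) + d = ((R + R² + d²) + R) + d = (R² + d² + 2*R) + d = d + R² + d² + 2*R)
a = 8836 (a = (4 + (6 + 6² + 6² + 2*6))² = (4 + (6 + 36 + 36 + 12))² = (4 + 90)² = 94² = 8836)
11*(D + a) = 11*(-7 + 8836) = 11*8829 = 97119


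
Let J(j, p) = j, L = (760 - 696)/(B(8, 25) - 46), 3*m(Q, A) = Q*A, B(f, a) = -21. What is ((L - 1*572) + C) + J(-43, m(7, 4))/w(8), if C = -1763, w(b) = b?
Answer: -1254953/536 ≈ -2341.3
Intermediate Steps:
m(Q, A) = A*Q/3 (m(Q, A) = (Q*A)/3 = (A*Q)/3 = A*Q/3)
L = -64/67 (L = (760 - 696)/(-21 - 46) = 64/(-67) = 64*(-1/67) = -64/67 ≈ -0.95522)
((L - 1*572) + C) + J(-43, m(7, 4))/w(8) = ((-64/67 - 1*572) - 1763) - 43/8 = ((-64/67 - 572) - 1763) - 43*⅛ = (-38388/67 - 1763) - 43/8 = -156509/67 - 43/8 = -1254953/536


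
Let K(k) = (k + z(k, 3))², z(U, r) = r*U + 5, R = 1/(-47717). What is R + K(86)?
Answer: 5811978316/47717 ≈ 1.2180e+5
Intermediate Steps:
R = -1/47717 ≈ -2.0957e-5
z(U, r) = 5 + U*r (z(U, r) = U*r + 5 = 5 + U*r)
K(k) = (5 + 4*k)² (K(k) = (k + (5 + k*3))² = (k + (5 + 3*k))² = (5 + 4*k)²)
R + K(86) = -1/47717 + (5 + 4*86)² = -1/47717 + (5 + 344)² = -1/47717 + 349² = -1/47717 + 121801 = 5811978316/47717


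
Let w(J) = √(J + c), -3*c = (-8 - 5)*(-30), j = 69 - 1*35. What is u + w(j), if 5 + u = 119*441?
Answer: 52474 + 4*I*√6 ≈ 52474.0 + 9.798*I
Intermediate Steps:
j = 34 (j = 69 - 35 = 34)
c = -130 (c = -(-8 - 5)*(-30)/3 = -(-13)*(-30)/3 = -⅓*390 = -130)
u = 52474 (u = -5 + 119*441 = -5 + 52479 = 52474)
w(J) = √(-130 + J) (w(J) = √(J - 130) = √(-130 + J))
u + w(j) = 52474 + √(-130 + 34) = 52474 + √(-96) = 52474 + 4*I*√6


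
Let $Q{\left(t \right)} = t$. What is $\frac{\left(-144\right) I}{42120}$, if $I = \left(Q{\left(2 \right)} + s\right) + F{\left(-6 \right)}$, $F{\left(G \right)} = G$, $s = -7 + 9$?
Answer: $\frac{4}{585} \approx 0.0068376$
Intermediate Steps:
$s = 2$
$I = -2$ ($I = \left(2 + 2\right) - 6 = 4 - 6 = -2$)
$\frac{\left(-144\right) I}{42120} = \frac{\left(-144\right) \left(-2\right)}{42120} = 288 \cdot \frac{1}{42120} = \frac{4}{585}$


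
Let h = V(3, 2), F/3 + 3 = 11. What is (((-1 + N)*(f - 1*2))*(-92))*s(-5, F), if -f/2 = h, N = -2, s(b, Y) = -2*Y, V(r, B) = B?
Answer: 79488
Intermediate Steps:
F = 24 (F = -9 + 3*11 = -9 + 33 = 24)
h = 2
f = -4 (f = -2*2 = -4)
(((-1 + N)*(f - 1*2))*(-92))*s(-5, F) = (((-1 - 2)*(-4 - 1*2))*(-92))*(-2*24) = (-3*(-4 - 2)*(-92))*(-48) = (-3*(-6)*(-92))*(-48) = (18*(-92))*(-48) = -1656*(-48) = 79488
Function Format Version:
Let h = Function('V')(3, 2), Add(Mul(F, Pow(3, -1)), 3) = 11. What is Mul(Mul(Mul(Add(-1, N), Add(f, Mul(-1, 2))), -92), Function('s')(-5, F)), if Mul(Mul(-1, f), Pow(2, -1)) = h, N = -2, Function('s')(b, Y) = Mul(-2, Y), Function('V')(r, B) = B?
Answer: 79488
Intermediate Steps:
F = 24 (F = Add(-9, Mul(3, 11)) = Add(-9, 33) = 24)
h = 2
f = -4 (f = Mul(-2, 2) = -4)
Mul(Mul(Mul(Add(-1, N), Add(f, Mul(-1, 2))), -92), Function('s')(-5, F)) = Mul(Mul(Mul(Add(-1, -2), Add(-4, Mul(-1, 2))), -92), Mul(-2, 24)) = Mul(Mul(Mul(-3, Add(-4, -2)), -92), -48) = Mul(Mul(Mul(-3, -6), -92), -48) = Mul(Mul(18, -92), -48) = Mul(-1656, -48) = 79488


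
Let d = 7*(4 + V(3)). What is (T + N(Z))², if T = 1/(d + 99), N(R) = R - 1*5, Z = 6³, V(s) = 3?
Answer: 975250441/21904 ≈ 44524.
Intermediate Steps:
d = 49 (d = 7*(4 + 3) = 7*7 = 49)
Z = 216
N(R) = -5 + R (N(R) = R - 5 = -5 + R)
T = 1/148 (T = 1/(49 + 99) = 1/148 ≈ 0.0067568)
(T + N(Z))² = (1/148 + (-5 + 216))² = (1/148 + 211)² = (31229/148)² = 975250441/21904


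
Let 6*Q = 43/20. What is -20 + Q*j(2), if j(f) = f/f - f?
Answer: -2443/120 ≈ -20.358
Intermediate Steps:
Q = 43/120 (Q = (43/20)/6 = (43*(1/20))/6 = (1/6)*(43/20) = 43/120 ≈ 0.35833)
j(f) = 1 - f
-20 + Q*j(2) = -20 + 43*(1 - 1*2)/120 = -20 + 43*(1 - 2)/120 = -20 + (43/120)*(-1) = -20 - 43/120 = -2443/120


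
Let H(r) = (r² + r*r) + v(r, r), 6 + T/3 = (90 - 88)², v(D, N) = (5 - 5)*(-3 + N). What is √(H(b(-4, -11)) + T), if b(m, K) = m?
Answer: √26 ≈ 5.0990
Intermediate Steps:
v(D, N) = 0 (v(D, N) = 0*(-3 + N) = 0)
T = -6 (T = -18 + 3*(90 - 88)² = -18 + 3*2² = -18 + 3*4 = -18 + 12 = -6)
H(r) = 2*r² (H(r) = (r² + r*r) + 0 = (r² + r²) + 0 = 2*r² + 0 = 2*r²)
√(H(b(-4, -11)) + T) = √(2*(-4)² - 6) = √(2*16 - 6) = √(32 - 6) = √26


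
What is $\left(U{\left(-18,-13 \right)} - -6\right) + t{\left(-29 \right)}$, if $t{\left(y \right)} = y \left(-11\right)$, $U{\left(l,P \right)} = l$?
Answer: $307$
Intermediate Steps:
$t{\left(y \right)} = - 11 y$
$\left(U{\left(-18,-13 \right)} - -6\right) + t{\left(-29 \right)} = \left(-18 - -6\right) - -319 = \left(-18 + 6\right) + 319 = -12 + 319 = 307$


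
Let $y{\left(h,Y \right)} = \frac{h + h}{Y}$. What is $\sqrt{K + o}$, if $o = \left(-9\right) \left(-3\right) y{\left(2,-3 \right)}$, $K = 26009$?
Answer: $\sqrt{25973} \approx 161.16$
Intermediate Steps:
$y{\left(h,Y \right)} = \frac{2 h}{Y}$
$o = -36$ ($o = \left(-9\right) \left(-3\right) 2 \cdot 2 \frac{1}{-3} = 27 \cdot 2 \cdot 2 \left(- \frac{1}{3}\right) = 27 \left(- \frac{4}{3}\right) = -36$)
$\sqrt{K + o} = \sqrt{26009 - 36} = \sqrt{25973}$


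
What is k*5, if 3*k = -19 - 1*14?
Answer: -55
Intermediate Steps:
k = -11 (k = (-19 - 1*14)/3 = (-19 - 14)/3 = (⅓)*(-33) = -11)
k*5 = -11*5 = -55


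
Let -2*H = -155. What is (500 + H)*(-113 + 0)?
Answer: -130515/2 ≈ -65258.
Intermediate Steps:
H = 155/2 (H = -½*(-155) = 155/2 ≈ 77.500)
(500 + H)*(-113 + 0) = (500 + 155/2)*(-113 + 0) = (1155/2)*(-113) = -130515/2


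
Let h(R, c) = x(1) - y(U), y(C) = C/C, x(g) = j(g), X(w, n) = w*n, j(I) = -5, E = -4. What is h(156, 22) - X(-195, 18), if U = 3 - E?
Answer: 3504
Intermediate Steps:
X(w, n) = n*w
x(g) = -5
U = 7 (U = 3 - 1*(-4) = 3 + 4 = 7)
y(C) = 1
h(R, c) = -6 (h(R, c) = -5 - 1*1 = -5 - 1 = -6)
h(156, 22) - X(-195, 18) = -6 - 18*(-195) = -6 - 1*(-3510) = -6 + 3510 = 3504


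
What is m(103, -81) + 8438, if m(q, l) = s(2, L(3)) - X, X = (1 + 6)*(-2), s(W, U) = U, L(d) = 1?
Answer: 8453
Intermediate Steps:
X = -14 (X = 7*(-2) = -14)
m(q, l) = 15 (m(q, l) = 1 - 1*(-14) = 1 + 14 = 15)
m(103, -81) + 8438 = 15 + 8438 = 8453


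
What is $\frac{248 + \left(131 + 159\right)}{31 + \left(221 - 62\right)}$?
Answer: $\frac{269}{95} \approx 2.8316$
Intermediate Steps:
$\frac{248 + \left(131 + 159\right)}{31 + \left(221 - 62\right)} = \frac{248 + 290}{31 + \left(221 - 62\right)} = \frac{538}{31 + 159} = \frac{538}{190} = 538 \cdot \frac{1}{190} = \frac{269}{95}$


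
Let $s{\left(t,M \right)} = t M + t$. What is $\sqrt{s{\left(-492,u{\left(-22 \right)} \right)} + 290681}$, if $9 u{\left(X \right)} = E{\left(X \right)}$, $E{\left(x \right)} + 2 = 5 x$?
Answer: $\frac{\sqrt{2666805}}{3} \approx 544.34$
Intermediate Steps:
$E{\left(x \right)} = -2 + 5 x$
$u{\left(X \right)} = - \frac{2}{9} + \frac{5 X}{9}$ ($u{\left(X \right)} = \frac{-2 + 5 X}{9} = - \frac{2}{9} + \frac{5 X}{9}$)
$s{\left(t,M \right)} = t + M t$ ($s{\left(t,M \right)} = M t + t = t + M t$)
$\sqrt{s{\left(-492,u{\left(-22 \right)} \right)} + 290681} = \sqrt{- 492 \left(1 + \left(- \frac{2}{9} + \frac{5}{9} \left(-22\right)\right)\right) + 290681} = \sqrt{- 492 \left(1 - \frac{112}{9}\right) + 290681} = \sqrt{\left(-492\right) \left(- \frac{103}{9}\right) + 290681} = \sqrt{\frac{16892}{3} + 290681} = \sqrt{\frac{888935}{3}} = \frac{\sqrt{2666805}}{3}$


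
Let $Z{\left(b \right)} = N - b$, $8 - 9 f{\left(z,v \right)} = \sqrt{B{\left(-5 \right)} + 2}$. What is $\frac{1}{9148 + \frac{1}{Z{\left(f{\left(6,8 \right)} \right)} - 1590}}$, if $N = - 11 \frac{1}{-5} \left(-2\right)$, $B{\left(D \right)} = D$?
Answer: $\frac{47144370459352}{431276671409906041} + \frac{225 i \sqrt{3}}{431276671409906041} \approx 0.00010931 + 9.0362 \cdot 10^{-16} i$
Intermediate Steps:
$N = - \frac{22}{5}$ ($N = - 11 \left(\left(- \frac{1}{5}\right) \left(-2\right)\right) = \left(-11\right) \frac{2}{5} = - \frac{22}{5} \approx -4.4$)
$f{\left(z,v \right)} = \frac{8}{9} - \frac{i \sqrt{3}}{9}$ ($f{\left(z,v \right)} = \frac{8}{9} - \frac{\sqrt{-5 + 2}}{9} = \frac{8}{9} - \frac{\sqrt{-3}}{9} = \frac{8}{9} - \frac{i \sqrt{3}}{9}$)
$Z{\left(b \right)} = - \frac{22}{5} - b$
$\frac{1}{9148 + \frac{1}{Z{\left(f{\left(6,8 \right)} \right)} - 1590}} = \frac{1}{9148 + \frac{1}{\left(- \frac{22}{5} - \left(\frac{8}{9} - \frac{i \sqrt{3}}{9}\right)\right) - 1590}} = \frac{1}{9148 + \frac{1}{\left(- \frac{238}{45} + \frac{i \sqrt{3}}{9}\right) - 1590}} = \frac{1}{9148 + \frac{1}{- \frac{71788}{45} + \frac{i \sqrt{3}}{9}}}$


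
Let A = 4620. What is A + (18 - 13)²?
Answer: 4645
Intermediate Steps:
A + (18 - 13)² = 4620 + (18 - 13)² = 4620 + 5² = 4620 + 25 = 4645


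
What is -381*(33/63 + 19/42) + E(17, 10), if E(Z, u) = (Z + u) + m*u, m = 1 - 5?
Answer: -5389/14 ≈ -384.93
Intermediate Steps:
m = -4
E(Z, u) = Z - 3*u (E(Z, u) = (Z + u) - 4*u = Z - 3*u)
-381*(33/63 + 19/42) + E(17, 10) = -381*(33/63 + 19/42) + (17 - 3*10) = -381*(33*(1/63) + 19*(1/42)) + (17 - 30) = -381*(11/21 + 19/42) - 13 = -381*41/42 - 13 = -5207/14 - 13 = -5389/14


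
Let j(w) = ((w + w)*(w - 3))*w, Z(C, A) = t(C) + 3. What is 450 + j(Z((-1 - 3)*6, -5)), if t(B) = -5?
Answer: 410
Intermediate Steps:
Z(C, A) = -2 (Z(C, A) = -5 + 3 = -2)
j(w) = 2*w²*(-3 + w) (j(w) = ((2*w)*(-3 + w))*w = (2*w*(-3 + w))*w = 2*w²*(-3 + w))
450 + j(Z((-1 - 3)*6, -5)) = 450 + 2*(-2)²*(-3 - 2) = 450 + 2*4*(-5) = 450 - 40 = 410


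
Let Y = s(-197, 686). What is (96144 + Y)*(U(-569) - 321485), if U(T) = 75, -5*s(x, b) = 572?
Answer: -30864873736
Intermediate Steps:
s(x, b) = -572/5 (s(x, b) = -1/5*572 = -572/5)
Y = -572/5 ≈ -114.40
(96144 + Y)*(U(-569) - 321485) = (96144 - 572/5)*(75 - 321485) = (480148/5)*(-321410) = -30864873736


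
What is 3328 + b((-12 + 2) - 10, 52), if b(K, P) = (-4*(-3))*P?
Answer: 3952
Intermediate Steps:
b(K, P) = 12*P
3328 + b((-12 + 2) - 10, 52) = 3328 + 12*52 = 3328 + 624 = 3952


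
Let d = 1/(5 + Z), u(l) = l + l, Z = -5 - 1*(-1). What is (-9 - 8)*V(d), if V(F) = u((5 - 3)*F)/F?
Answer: -68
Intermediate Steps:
Z = -4 (Z = -5 + 1 = -4)
u(l) = 2*l
d = 1 (d = 1/(5 - 4) = 1/1 = 1)
V(F) = 4 (V(F) = (2*((5 - 3)*F))/F = (2*(2*F))/F = (4*F)/F = 4)
(-9 - 8)*V(d) = (-9 - 8)*4 = -17*4 = -68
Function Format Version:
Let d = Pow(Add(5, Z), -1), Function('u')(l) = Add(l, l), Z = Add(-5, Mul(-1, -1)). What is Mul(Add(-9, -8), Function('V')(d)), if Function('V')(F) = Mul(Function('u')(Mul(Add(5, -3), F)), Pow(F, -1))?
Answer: -68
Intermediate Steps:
Z = -4 (Z = Add(-5, 1) = -4)
Function('u')(l) = Mul(2, l)
d = 1 (d = Pow(Add(5, -4), -1) = Pow(1, -1) = 1)
Function('V')(F) = 4 (Function('V')(F) = Mul(Mul(2, Mul(Add(5, -3), F)), Pow(F, -1)) = Mul(Mul(2, Mul(2, F)), Pow(F, -1)) = Mul(Mul(4, F), Pow(F, -1)) = 4)
Mul(Add(-9, -8), Function('V')(d)) = Mul(Add(-9, -8), 4) = Mul(-17, 4) = -68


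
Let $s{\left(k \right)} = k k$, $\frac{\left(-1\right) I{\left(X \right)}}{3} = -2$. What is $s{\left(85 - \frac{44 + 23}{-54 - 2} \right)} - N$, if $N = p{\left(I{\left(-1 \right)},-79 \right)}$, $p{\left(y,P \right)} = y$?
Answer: $\frac{23281113}{3136} \approx 7423.8$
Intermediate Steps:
$I{\left(X \right)} = 6$ ($I{\left(X \right)} = \left(-3\right) \left(-2\right) = 6$)
$s{\left(k \right)} = k^{2}$
$N = 6$
$s{\left(85 - \frac{44 + 23}{-54 - 2} \right)} - N = \left(85 - \frac{44 + 23}{-54 - 2}\right)^{2} - 6 = \left(85 - \frac{67}{-56}\right)^{2} - 6 = \left(85 - 67 \left(- \frac{1}{56}\right)\right)^{2} - 6 = \left(85 - - \frac{67}{56}\right)^{2} - 6 = \left(85 + \frac{67}{56}\right)^{2} - 6 = \left(\frac{4827}{56}\right)^{2} - 6 = \frac{23299929}{3136} - 6 = \frac{23281113}{3136}$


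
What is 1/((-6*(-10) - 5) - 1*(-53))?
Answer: 1/108 ≈ 0.0092593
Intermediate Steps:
1/((-6*(-10) - 5) - 1*(-53)) = 1/((60 - 5) + 53) = 1/(55 + 53) = 1/108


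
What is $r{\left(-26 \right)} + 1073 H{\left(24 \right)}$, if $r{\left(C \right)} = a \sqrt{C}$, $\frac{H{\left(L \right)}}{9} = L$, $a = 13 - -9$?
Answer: $231768 + 22 i \sqrt{26} \approx 2.3177 \cdot 10^{5} + 112.18 i$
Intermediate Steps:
$a = 22$ ($a = 13 + 9 = 22$)
$H{\left(L \right)} = 9 L$
$r{\left(C \right)} = 22 \sqrt{C}$
$r{\left(-26 \right)} + 1073 H{\left(24 \right)} = 22 \sqrt{-26} + 1073 \cdot 9 \cdot 24 = 22 i \sqrt{26} + 1073 \cdot 216 = 22 i \sqrt{26} + 231768 = 231768 + 22 i \sqrt{26}$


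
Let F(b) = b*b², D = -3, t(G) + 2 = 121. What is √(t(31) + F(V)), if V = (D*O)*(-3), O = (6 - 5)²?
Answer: 4*√53 ≈ 29.120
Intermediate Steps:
t(G) = 119 (t(G) = -2 + 121 = 119)
O = 1 (O = 1² = 1)
V = 9 (V = -3*1*(-3) = -3*(-3) = 9)
F(b) = b³
√(t(31) + F(V)) = √(119 + 9³) = √(119 + 729) = √848 = 4*√53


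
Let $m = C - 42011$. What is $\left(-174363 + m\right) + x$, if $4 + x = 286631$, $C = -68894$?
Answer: $1359$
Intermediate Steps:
$m = -110905$ ($m = -68894 - 42011 = -110905$)
$x = 286627$ ($x = -4 + 286631 = 286627$)
$\left(-174363 + m\right) + x = \left(-174363 - 110905\right) + 286627 = -285268 + 286627 = 1359$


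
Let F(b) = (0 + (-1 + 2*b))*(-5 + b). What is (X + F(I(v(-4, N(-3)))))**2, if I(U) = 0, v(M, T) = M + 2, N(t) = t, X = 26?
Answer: 961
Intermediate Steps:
v(M, T) = 2 + M
F(b) = (-1 + 2*b)*(-5 + b)
(X + F(I(v(-4, N(-3)))))**2 = (26 + (5 - 11*0 + 2*0**2))**2 = (26 + (5 + 0 + 2*0))**2 = (26 + (5 + 0 + 0))**2 = (26 + 5)**2 = 31**2 = 961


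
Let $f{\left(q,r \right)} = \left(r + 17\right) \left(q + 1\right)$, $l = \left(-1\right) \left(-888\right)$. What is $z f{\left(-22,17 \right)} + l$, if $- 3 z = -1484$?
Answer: $-352304$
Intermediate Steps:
$z = \frac{1484}{3}$ ($z = \left(- \frac{1}{3}\right) \left(-1484\right) = \frac{1484}{3} \approx 494.67$)
$l = 888$
$f{\left(q,r \right)} = \left(1 + q\right) \left(17 + r\right)$ ($f{\left(q,r \right)} = \left(17 + r\right) \left(1 + q\right) = \left(1 + q\right) \left(17 + r\right)$)
$z f{\left(-22,17 \right)} + l = \frac{1484 \left(17 + 17 + 17 \left(-22\right) - 374\right)}{3} + 888 = \frac{1484 \left(17 + 17 - 374 - 374\right)}{3} + 888 = \frac{1484}{3} \left(-714\right) + 888 = -353192 + 888 = -352304$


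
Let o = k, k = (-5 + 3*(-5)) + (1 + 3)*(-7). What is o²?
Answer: 2304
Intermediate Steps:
k = -48 (k = (-5 - 15) + 4*(-7) = -20 - 28 = -48)
o = -48
o² = (-48)² = 2304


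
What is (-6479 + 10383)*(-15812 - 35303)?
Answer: -199552960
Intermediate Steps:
(-6479 + 10383)*(-15812 - 35303) = 3904*(-51115) = -199552960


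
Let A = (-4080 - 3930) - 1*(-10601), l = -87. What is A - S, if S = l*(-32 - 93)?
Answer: -8284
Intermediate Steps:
S = 10875 (S = -87*(-32 - 93) = -87*(-125) = 10875)
A = 2591 (A = -8010 + 10601 = 2591)
A - S = 2591 - 1*10875 = 2591 - 10875 = -8284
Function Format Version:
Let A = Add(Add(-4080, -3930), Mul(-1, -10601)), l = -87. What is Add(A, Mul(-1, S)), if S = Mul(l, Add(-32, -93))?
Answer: -8284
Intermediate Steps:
S = 10875 (S = Mul(-87, Add(-32, -93)) = Mul(-87, -125) = 10875)
A = 2591 (A = Add(-8010, 10601) = 2591)
Add(A, Mul(-1, S)) = Add(2591, Mul(-1, 10875)) = Add(2591, -10875) = -8284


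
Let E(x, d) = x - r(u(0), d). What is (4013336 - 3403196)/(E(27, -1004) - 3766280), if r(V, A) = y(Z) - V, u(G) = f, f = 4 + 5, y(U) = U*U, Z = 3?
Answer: -610140/3766253 ≈ -0.16200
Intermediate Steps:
y(U) = U²
f = 9
u(G) = 9
r(V, A) = 9 - V (r(V, A) = 3² - V = 9 - V)
E(x, d) = x (E(x, d) = x - (9 - 1*9) = x - (9 - 9) = x - 1*0 = x + 0 = x)
(4013336 - 3403196)/(E(27, -1004) - 3766280) = (4013336 - 3403196)/(27 - 3766280) = 610140/(-3766253) = 610140*(-1/3766253) = -610140/3766253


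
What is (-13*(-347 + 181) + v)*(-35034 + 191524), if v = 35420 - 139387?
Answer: -15932090410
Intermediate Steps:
v = -103967
(-13*(-347 + 181) + v)*(-35034 + 191524) = (-13*(-347 + 181) - 103967)*(-35034 + 191524) = (-13*(-166) - 103967)*156490 = (2158 - 103967)*156490 = -101809*156490 = -15932090410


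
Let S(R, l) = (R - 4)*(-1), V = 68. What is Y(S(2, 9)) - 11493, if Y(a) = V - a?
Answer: -11427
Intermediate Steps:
S(R, l) = 4 - R (S(R, l) = (-4 + R)*(-1) = 4 - R)
Y(a) = 68 - a
Y(S(2, 9)) - 11493 = (68 - (4 - 1*2)) - 11493 = (68 - (4 - 2)) - 11493 = (68 - 1*2) - 11493 = (68 - 2) - 11493 = 66 - 11493 = -11427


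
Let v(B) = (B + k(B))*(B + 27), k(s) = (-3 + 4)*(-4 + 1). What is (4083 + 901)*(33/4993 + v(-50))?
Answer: 30335116000/4993 ≈ 6.0755e+6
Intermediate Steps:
k(s) = -3 (k(s) = 1*(-3) = -3)
v(B) = (-3 + B)*(27 + B) (v(B) = (B - 3)*(B + 27) = (-3 + B)*(27 + B))
(4083 + 901)*(33/4993 + v(-50)) = (4083 + 901)*(33/4993 + (-81 + (-50)**2 + 24*(-50))) = 4984*(33*(1/4993) + (-81 + 2500 - 1200)) = 4984*(33/4993 + 1219) = 4984*(6086500/4993) = 30335116000/4993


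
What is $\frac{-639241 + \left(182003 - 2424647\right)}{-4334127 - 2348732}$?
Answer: $\frac{2881885}{6682859} \approx 0.43124$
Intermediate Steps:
$\frac{-639241 + \left(182003 - 2424647\right)}{-4334127 - 2348732} = \frac{-639241 + \left(182003 - 2424647\right)}{-6682859} = \left(-639241 - 2242644\right) \left(- \frac{1}{6682859}\right) = \left(-2881885\right) \left(- \frac{1}{6682859}\right) = \frac{2881885}{6682859}$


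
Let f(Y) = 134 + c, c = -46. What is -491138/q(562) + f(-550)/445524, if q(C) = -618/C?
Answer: 1707963010024/3824081 ≈ 4.4663e+5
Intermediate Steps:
f(Y) = 88 (f(Y) = 134 - 46 = 88)
-491138/q(562) + f(-550)/445524 = -491138/((-618/562)) + 88/445524 = -491138/((-618*1/562)) + 88*(1/445524) = -491138/(-309/281) + 22/111381 = -491138*(-281/309) + 22/111381 = 138009778/309 + 22/111381 = 1707963010024/3824081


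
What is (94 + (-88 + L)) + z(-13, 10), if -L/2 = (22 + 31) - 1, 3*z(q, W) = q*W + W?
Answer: -138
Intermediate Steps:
z(q, W) = W/3 + W*q/3 (z(q, W) = (q*W + W)/3 = (W*q + W)/3 = (W + W*q)/3 = W/3 + W*q/3)
L = -104 (L = -2*((22 + 31) - 1) = -2*(53 - 1) = -2*52 = -104)
(94 + (-88 + L)) + z(-13, 10) = (94 + (-88 - 104)) + (⅓)*10*(1 - 13) = (94 - 192) + (⅓)*10*(-12) = -98 - 40 = -138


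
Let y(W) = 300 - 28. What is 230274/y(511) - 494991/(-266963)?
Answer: 30804637707/36306968 ≈ 848.45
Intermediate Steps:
y(W) = 272
230274/y(511) - 494991/(-266963) = 230274/272 - 494991/(-266963) = 230274*(1/272) - 494991*(-1/266963) = 115137/136 + 494991/266963 = 30804637707/36306968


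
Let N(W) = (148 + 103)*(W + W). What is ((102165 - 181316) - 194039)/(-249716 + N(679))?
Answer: -136595/45571 ≈ -2.9974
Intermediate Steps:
N(W) = 502*W (N(W) = 251*(2*W) = 502*W)
((102165 - 181316) - 194039)/(-249716 + N(679)) = ((102165 - 181316) - 194039)/(-249716 + 502*679) = (-79151 - 194039)/(-249716 + 340858) = -273190/91142 = -273190*1/91142 = -136595/45571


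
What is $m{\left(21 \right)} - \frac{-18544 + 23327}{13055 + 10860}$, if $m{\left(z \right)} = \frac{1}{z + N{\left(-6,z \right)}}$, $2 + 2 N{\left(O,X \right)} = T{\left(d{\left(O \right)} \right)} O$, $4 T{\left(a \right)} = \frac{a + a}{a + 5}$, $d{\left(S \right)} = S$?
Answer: $- \frac{6}{55} \approx -0.10909$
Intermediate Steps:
$T{\left(a \right)} = \frac{a}{2 \left(5 + a\right)}$ ($T{\left(a \right)} = \frac{\left(a + a\right) \frac{1}{a + 5}}{4} = \frac{2 a \frac{1}{5 + a}}{4} = \frac{a}{2 \left(5 + a\right)}$)
$N{\left(O,X \right)} = -1 + \frac{O^{2}}{4 \left(5 + O\right)}$ ($N{\left(O,X \right)} = -1 + \frac{\frac{O}{2 \left(5 + O\right)} O}{2} = -1 + \frac{\frac{1}{2} O^{2} \frac{1}{5 + O}}{2} = -1 + \frac{O^{2}}{4 \left(5 + O\right)}$)
$m{\left(z \right)} = \frac{1}{-10 + z}$ ($m{\left(z \right)} = \frac{1}{z + \frac{-5 - -6 + \frac{\left(-6\right)^{2}}{4}}{5 - 6}} = \frac{1}{z + \frac{-5 + 6 + \frac{1}{4} \cdot 36}{-1}} = \frac{1}{z - \left(-5 + 6 + 9\right)} = \frac{1}{z - 10} = \frac{1}{-10 + z}$)
$m{\left(21 \right)} - \frac{-18544 + 23327}{13055 + 10860} = \frac{1}{-10 + 21} - \frac{-18544 + 23327}{13055 + 10860} = \frac{1}{11} - \frac{4783}{23915} = \frac{1}{11} - 4783 \cdot \frac{1}{23915} = \frac{1}{11} - \frac{1}{5} = - \frac{6}{55}$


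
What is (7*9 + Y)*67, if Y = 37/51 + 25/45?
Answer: 658945/153 ≈ 4306.8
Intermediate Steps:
Y = 196/153 (Y = 37*(1/51) + 25*(1/45) = 37/51 + 5/9 = 196/153 ≈ 1.2810)
(7*9 + Y)*67 = (7*9 + 196/153)*67 = (63 + 196/153)*67 = (9835/153)*67 = 658945/153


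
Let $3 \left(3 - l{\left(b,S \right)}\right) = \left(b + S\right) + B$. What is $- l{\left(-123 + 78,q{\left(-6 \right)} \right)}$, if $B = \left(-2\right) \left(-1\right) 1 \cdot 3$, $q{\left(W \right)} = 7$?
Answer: $- \frac{41}{3} \approx -13.667$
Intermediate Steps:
$B = 6$ ($B = 2 \cdot 3 = 6$)
$l{\left(b,S \right)} = 1 - \frac{S}{3} - \frac{b}{3}$ ($l{\left(b,S \right)} = 3 - \frac{\left(b + S\right) + 6}{3} = 3 - \frac{\left(S + b\right) + 6}{3} = 3 - \frac{6 + S + b}{3} = 3 - \left(2 + \frac{S}{3} + \frac{b}{3}\right) = 1 - \frac{S}{3} - \frac{b}{3}$)
$- l{\left(-123 + 78,q{\left(-6 \right)} \right)} = - (1 - \frac{7}{3} - \frac{-123 + 78}{3}) = - (1 - \frac{7}{3} - -15) = - (1 - \frac{7}{3} + 15) = \left(-1\right) \frac{41}{3} = - \frac{41}{3}$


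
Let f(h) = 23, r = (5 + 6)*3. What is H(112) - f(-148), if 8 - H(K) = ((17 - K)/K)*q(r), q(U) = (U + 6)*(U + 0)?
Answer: 120585/112 ≈ 1076.7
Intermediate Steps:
r = 33 (r = 11*3 = 33)
q(U) = U*(6 + U) (q(U) = (6 + U)*U = U*(6 + U))
H(K) = 8 - 1287*(17 - K)/K (H(K) = 8 - (17 - K)/K*33*(6 + 33) = 8 - (17 - K)/K*33*39 = 8 - (17 - K)/K*1287 = 8 - 1287*(17 - K)/K)
H(112) - f(-148) = (1295 - 21879/112) - 1*23 = (1295 - 21879*1/112) - 23 = (1295 - 21879/112) - 23 = 123161/112 - 23 = 120585/112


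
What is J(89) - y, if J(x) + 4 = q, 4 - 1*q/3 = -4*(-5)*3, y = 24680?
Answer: -24852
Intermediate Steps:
q = -168 (q = 12 - 3*(-4*(-5))*3 = 12 - 60*3 = 12 - 3*60 = 12 - 180 = -168)
J(x) = -172 (J(x) = -4 - 168 = -172)
J(89) - y = -172 - 1*24680 = -172 - 24680 = -24852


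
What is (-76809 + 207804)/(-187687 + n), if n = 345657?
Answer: 26199/31594 ≈ 0.82924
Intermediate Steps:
(-76809 + 207804)/(-187687 + n) = (-76809 + 207804)/(-187687 + 345657) = 130995/157970 = 130995*(1/157970) = 26199/31594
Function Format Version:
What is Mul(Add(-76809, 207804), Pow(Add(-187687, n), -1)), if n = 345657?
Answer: Rational(26199, 31594) ≈ 0.82924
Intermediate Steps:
Mul(Add(-76809, 207804), Pow(Add(-187687, n), -1)) = Mul(Add(-76809, 207804), Pow(Add(-187687, 345657), -1)) = Mul(130995, Pow(157970, -1)) = Mul(130995, Rational(1, 157970)) = Rational(26199, 31594)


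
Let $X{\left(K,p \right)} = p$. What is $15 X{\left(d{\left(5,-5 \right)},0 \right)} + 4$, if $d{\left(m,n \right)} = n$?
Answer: $4$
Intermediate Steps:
$15 X{\left(d{\left(5,-5 \right)},0 \right)} + 4 = 15 \cdot 0 + 4 = 0 + 4 = 4$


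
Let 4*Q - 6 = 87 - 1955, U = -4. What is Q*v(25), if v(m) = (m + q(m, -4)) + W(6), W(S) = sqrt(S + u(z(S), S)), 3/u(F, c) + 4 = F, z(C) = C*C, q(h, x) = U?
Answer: -19551/2 - 931*sqrt(390)/16 ≈ -10925.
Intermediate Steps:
q(h, x) = -4
z(C) = C**2
u(F, c) = 3/(-4 + F)
W(S) = sqrt(S + 3/(-4 + S**2))
Q = -931/2 (Q = 3/2 + (87 - 1955)/4 = 3/2 + (1/4)*(-1868) = 3/2 - 467 = -931/2 ≈ -465.50)
v(m) = -4 + m + sqrt(390)/8 (v(m) = (m - 4) + sqrt((3 + 6*(-4 + 6**2))/(-4 + 6**2)) = (-4 + m) + sqrt((3 + 6*(-4 + 36))/(-4 + 36)) = (-4 + m) + sqrt((3 + 6*32)/32) = (-4 + m) + sqrt((3 + 192)/32) = (-4 + m) + sqrt((1/32)*195) = (-4 + m) + sqrt(195/32) = (-4 + m) + sqrt(390)/8 = -4 + m + sqrt(390)/8)
Q*v(25) = -931*(-4 + 25 + sqrt(390)/8)/2 = -931*(21 + sqrt(390)/8)/2 = -19551/2 - 931*sqrt(390)/16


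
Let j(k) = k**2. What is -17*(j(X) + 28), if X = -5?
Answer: -901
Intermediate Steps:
-17*(j(X) + 28) = -17*((-5)**2 + 28) = -17*(25 + 28) = -17*53 = -901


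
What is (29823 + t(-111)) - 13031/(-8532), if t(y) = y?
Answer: 253515815/8532 ≈ 29714.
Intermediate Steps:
(29823 + t(-111)) - 13031/(-8532) = (29823 - 111) - 13031/(-8532) = 29712 - 13031*(-1/8532) = 29712 + 13031/8532 = 253515815/8532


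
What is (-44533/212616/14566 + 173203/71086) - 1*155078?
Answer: -17070006971222340059/110075414768208 ≈ -1.5508e+5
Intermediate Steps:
(-44533/212616/14566 + 173203/71086) - 1*155078 = (-44533*1/212616*(1/14566) + 173203*(1/71086)) - 155078 = (-44533/212616*1/14566 + 173203/71086) - 155078 = (-44533/3096964656 + 173203/71086) - 155078 = 268200201820165/110075414768208 - 155078 = -17070006971222340059/110075414768208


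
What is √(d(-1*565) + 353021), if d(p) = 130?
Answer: 3*√39239 ≈ 594.26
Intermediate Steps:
√(d(-1*565) + 353021) = √(130 + 353021) = √353151 = 3*√39239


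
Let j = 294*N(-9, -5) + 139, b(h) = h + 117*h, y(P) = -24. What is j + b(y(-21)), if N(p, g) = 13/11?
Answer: -25801/11 ≈ -2345.5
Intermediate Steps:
N(p, g) = 13/11 (N(p, g) = 13*(1/11) = 13/11)
b(h) = 118*h
j = 5351/11 (j = 294*(13/11) + 139 = 3822/11 + 139 = 5351/11 ≈ 486.45)
j + b(y(-21)) = 5351/11 + 118*(-24) = 5351/11 - 2832 = -25801/11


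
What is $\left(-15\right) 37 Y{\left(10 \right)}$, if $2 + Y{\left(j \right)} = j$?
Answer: $-4440$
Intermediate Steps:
$Y{\left(j \right)} = -2 + j$
$\left(-15\right) 37 Y{\left(10 \right)} = \left(-15\right) 37 \left(-2 + 10\right) = \left(-555\right) 8 = -4440$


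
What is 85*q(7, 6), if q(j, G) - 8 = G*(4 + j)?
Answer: 6290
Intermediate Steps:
q(j, G) = 8 + G*(4 + j)
85*q(7, 6) = 85*(8 + 4*6 + 6*7) = 85*(8 + 24 + 42) = 85*74 = 6290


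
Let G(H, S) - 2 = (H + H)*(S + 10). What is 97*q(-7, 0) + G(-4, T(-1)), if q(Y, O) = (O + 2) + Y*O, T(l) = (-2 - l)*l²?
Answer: 124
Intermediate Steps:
T(l) = l²*(-2 - l)
G(H, S) = 2 + 2*H*(10 + S) (G(H, S) = 2 + (H + H)*(S + 10) = 2 + (2*H)*(10 + S) = 2 + 2*H*(10 + S))
q(Y, O) = 2 + O + O*Y (q(Y, O) = (2 + O) + O*Y = 2 + O + O*Y)
97*q(-7, 0) + G(-4, T(-1)) = 97*(2 + 0 + 0*(-7)) + (2 + 20*(-4) + 2*(-4)*((-1)²*(-2 - 1*(-1)))) = 97*(2 + 0 + 0) + (2 - 80 + 2*(-4)*(1*(-2 + 1))) = 97*2 + (2 - 80 + 2*(-4)*(1*(-1))) = 194 + (2 - 80 + 2*(-4)*(-1)) = 194 + (2 - 80 + 8) = 194 - 70 = 124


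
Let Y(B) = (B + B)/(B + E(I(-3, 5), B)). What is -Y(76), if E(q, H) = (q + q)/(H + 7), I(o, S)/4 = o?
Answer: -3154/1571 ≈ -2.0076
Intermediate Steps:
I(o, S) = 4*o
E(q, H) = 2*q/(7 + H) (E(q, H) = (2*q)/(7 + H) = 2*q/(7 + H))
Y(B) = 2*B/(B - 24/(7 + B)) (Y(B) = (B + B)/(B + 2*(4*(-3))/(7 + B)) = (2*B)/(B + 2*(-12)/(7 + B)) = (2*B)/(B - 24/(7 + B)) = 2*B/(B - 24/(7 + B)))
-Y(76) = -2*76*(7 + 76)/(-24 + 76*(7 + 76)) = -2*76*83/(-24 + 76*83) = -2*76*83/(-24 + 6308) = -2*76*83/6284 = -1*3154/1571 = -3154/1571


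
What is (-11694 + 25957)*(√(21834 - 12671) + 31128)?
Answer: 443978664 + 99841*√187 ≈ 4.4534e+8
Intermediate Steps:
(-11694 + 25957)*(√(21834 - 12671) + 31128) = 14263*(√9163 + 31128) = 14263*(7*√187 + 31128) = 14263*(31128 + 7*√187) = 443978664 + 99841*√187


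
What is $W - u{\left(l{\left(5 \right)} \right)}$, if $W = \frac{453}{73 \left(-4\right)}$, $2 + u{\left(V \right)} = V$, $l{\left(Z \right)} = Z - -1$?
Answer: $- \frac{1621}{292} \approx -5.5514$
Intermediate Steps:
$l{\left(Z \right)} = 1 + Z$ ($l{\left(Z \right)} = Z + 1 = 1 + Z$)
$u{\left(V \right)} = -2 + V$
$W = - \frac{453}{292}$ ($W = \frac{453}{-292} = 453 \left(- \frac{1}{292}\right) = - \frac{453}{292} \approx -1.5514$)
$W - u{\left(l{\left(5 \right)} \right)} = - \frac{453}{292} - \left(-2 + \left(1 + 5\right)\right) = - \frac{453}{292} - \left(-2 + 6\right) = - \frac{453}{292} - 4 = - \frac{1621}{292}$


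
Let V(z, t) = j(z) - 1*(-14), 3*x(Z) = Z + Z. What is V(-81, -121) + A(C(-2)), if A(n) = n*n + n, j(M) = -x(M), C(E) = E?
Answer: 70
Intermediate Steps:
x(Z) = 2*Z/3 (x(Z) = (Z + Z)/3 = (2*Z)/3 = 2*Z/3)
j(M) = -2*M/3
A(n) = n + n**2 (A(n) = n**2 + n = n + n**2)
V(z, t) = 14 - 2*z/3 (V(z, t) = -2*z/3 - 1*(-14) = -2*z/3 + 14 = 14 - 2*z/3)
V(-81, -121) + A(C(-2)) = (14 - 2/3*(-81)) - 2*(1 - 2) = (14 + 54) - 2*(-1) = 68 + 2 = 70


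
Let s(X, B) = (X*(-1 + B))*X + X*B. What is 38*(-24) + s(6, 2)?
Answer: -864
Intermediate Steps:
s(X, B) = B*X + X²*(-1 + B) (s(X, B) = X²*(-1 + B) + B*X = B*X + X²*(-1 + B))
38*(-24) + s(6, 2) = 38*(-24) + 6*(2 - 1*6 + 2*6) = -912 + 6*(2 - 6 + 12) = -912 + 6*8 = -912 + 48 = -864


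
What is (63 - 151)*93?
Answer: -8184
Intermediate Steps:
(63 - 151)*93 = -88*93 = -8184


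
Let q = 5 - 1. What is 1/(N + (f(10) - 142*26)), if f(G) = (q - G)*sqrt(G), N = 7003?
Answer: 3311/10962361 + 6*sqrt(10)/10962361 ≈ 0.00030376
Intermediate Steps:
q = 4
f(G) = sqrt(G)*(4 - G) (f(G) = (4 - G)*sqrt(G) = sqrt(G)*(4 - G))
1/(N + (f(10) - 142*26)) = 1/(7003 + (sqrt(10)*(4 - 1*10) - 142*26)) = 1/(7003 + (sqrt(10)*(4 - 10) - 3692)) = 1/(7003 + (sqrt(10)*(-6) - 3692)) = 1/(7003 + (-6*sqrt(10) - 3692)) = 1/(7003 + (-3692 - 6*sqrt(10))) = 1/(3311 - 6*sqrt(10))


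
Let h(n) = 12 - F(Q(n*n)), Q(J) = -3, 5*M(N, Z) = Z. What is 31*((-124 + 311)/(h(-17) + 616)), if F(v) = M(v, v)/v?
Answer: 28985/3139 ≈ 9.2338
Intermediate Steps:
M(N, Z) = Z/5
F(v) = ⅕ (F(v) = (v/5)/v = ⅕)
h(n) = 59/5 (h(n) = 12 - 1*⅕ = 12 - ⅕ = 59/5)
31*((-124 + 311)/(h(-17) + 616)) = 31*((-124 + 311)/(59/5 + 616)) = 31*(187/(3139/5)) = 31*(187*(5/3139)) = 31*(935/3139) = 28985/3139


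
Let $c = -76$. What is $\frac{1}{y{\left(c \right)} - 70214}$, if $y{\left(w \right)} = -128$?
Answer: $- \frac{1}{70342} \approx -1.4216 \cdot 10^{-5}$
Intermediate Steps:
$\frac{1}{y{\left(c \right)} - 70214} = \frac{1}{-128 - 70214} = \frac{1}{-70342} = - \frac{1}{70342}$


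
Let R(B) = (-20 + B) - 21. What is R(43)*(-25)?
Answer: -50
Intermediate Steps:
R(B) = -41 + B
R(43)*(-25) = (-41 + 43)*(-25) = 2*(-25) = -50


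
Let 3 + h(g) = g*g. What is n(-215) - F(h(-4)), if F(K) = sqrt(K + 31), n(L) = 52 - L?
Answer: 267 - 2*sqrt(11) ≈ 260.37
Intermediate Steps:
h(g) = -3 + g**2 (h(g) = -3 + g*g = -3 + g**2)
F(K) = sqrt(31 + K)
n(-215) - F(h(-4)) = (52 - 1*(-215)) - sqrt(31 + (-3 + (-4)**2)) = (52 + 215) - sqrt(31 + (-3 + 16)) = 267 - sqrt(31 + 13) = 267 - sqrt(44) = 267 - 2*sqrt(11)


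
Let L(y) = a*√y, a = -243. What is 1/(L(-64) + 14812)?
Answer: 3703/55793620 + 243*I/27896810 ≈ 6.637e-5 + 8.7107e-6*I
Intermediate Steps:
L(y) = -243*√y
1/(L(-64) + 14812) = 1/(-1944*I + 14812) = 1/(14812 - 1944*I) = (14812 + 1944*I)/223174480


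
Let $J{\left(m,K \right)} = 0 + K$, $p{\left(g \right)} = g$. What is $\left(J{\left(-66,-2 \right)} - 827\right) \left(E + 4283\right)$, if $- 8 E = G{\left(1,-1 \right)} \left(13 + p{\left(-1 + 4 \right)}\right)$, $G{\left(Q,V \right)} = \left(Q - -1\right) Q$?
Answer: $-3547291$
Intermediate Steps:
$G{\left(Q,V \right)} = Q \left(1 + Q\right)$ ($G{\left(Q,V \right)} = \left(Q + 1\right) Q = \left(1 + Q\right) Q = Q \left(1 + Q\right)$)
$E = -4$ ($E = - \frac{1 \left(1 + 1\right) \left(13 + \left(-1 + 4\right)\right)}{8} = - \frac{1 \cdot 2 \left(13 + 3\right)}{8} = - \frac{2 \cdot 16}{8} = \left(- \frac{1}{8}\right) 32 = -4$)
$J{\left(m,K \right)} = K$
$\left(J{\left(-66,-2 \right)} - 827\right) \left(E + 4283\right) = \left(-2 - 827\right) \left(-4 + 4283\right) = \left(-829\right) 4279 = -3547291$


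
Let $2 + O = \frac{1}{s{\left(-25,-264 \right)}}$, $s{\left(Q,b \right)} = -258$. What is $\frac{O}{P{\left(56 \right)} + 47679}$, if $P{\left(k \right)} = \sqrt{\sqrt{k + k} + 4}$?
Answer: $- \frac{517}{258 \left(47679 + \sqrt{4 + 4 \sqrt{7}}\right)} \approx -4.2025 \cdot 10^{-5}$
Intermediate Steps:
$O = - \frac{517}{258}$ ($O = -2 + \frac{1}{-258} = -2 - \frac{1}{258} = - \frac{517}{258} \approx -2.0039$)
$P{\left(k \right)} = \sqrt{4 + \sqrt{2} \sqrt{k}}$ ($P{\left(k \right)} = \sqrt{\sqrt{2 k} + 4} = \sqrt{\sqrt{2} \sqrt{k} + 4} = \sqrt{4 + \sqrt{2} \sqrt{k}}$)
$\frac{O}{P{\left(56 \right)} + 47679} = - \frac{517}{258 \left(\sqrt{4 + \sqrt{2} \sqrt{56}} + 47679\right)} = - \frac{517}{258 \left(\sqrt{4 + \sqrt{2} \cdot 2 \sqrt{14}} + 47679\right)} = - \frac{517}{258 \left(\sqrt{4 + 4 \sqrt{7}} + 47679\right)} = - \frac{517}{258 \left(47679 + \sqrt{4 + 4 \sqrt{7}}\right)}$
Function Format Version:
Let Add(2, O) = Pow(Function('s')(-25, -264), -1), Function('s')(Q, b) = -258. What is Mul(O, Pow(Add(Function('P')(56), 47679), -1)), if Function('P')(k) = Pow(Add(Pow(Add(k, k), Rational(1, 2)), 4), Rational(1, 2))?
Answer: Mul(Rational(-517, 258), Pow(Add(47679, Pow(Add(4, Mul(4, Pow(7, Rational(1, 2)))), Rational(1, 2))), -1)) ≈ -4.2025e-5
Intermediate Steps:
O = Rational(-517, 258) (O = Add(-2, Pow(-258, -1)) = Add(-2, Rational(-1, 258)) = Rational(-517, 258) ≈ -2.0039)
Function('P')(k) = Pow(Add(4, Mul(Pow(2, Rational(1, 2)), Pow(k, Rational(1, 2)))), Rational(1, 2)) (Function('P')(k) = Pow(Add(Pow(Mul(2, k), Rational(1, 2)), 4), Rational(1, 2)) = Pow(Add(Mul(Pow(2, Rational(1, 2)), Pow(k, Rational(1, 2))), 4), Rational(1, 2)) = Pow(Add(4, Mul(Pow(2, Rational(1, 2)), Pow(k, Rational(1, 2)))), Rational(1, 2)))
Mul(O, Pow(Add(Function('P')(56), 47679), -1)) = Mul(Rational(-517, 258), Pow(Add(Pow(Add(4, Mul(Pow(2, Rational(1, 2)), Pow(56, Rational(1, 2)))), Rational(1, 2)), 47679), -1)) = Mul(Rational(-517, 258), Pow(Add(Pow(Add(4, Mul(Pow(2, Rational(1, 2)), Mul(2, Pow(14, Rational(1, 2))))), Rational(1, 2)), 47679), -1)) = Mul(Rational(-517, 258), Pow(Add(Pow(Add(4, Mul(4, Pow(7, Rational(1, 2)))), Rational(1, 2)), 47679), -1)) = Mul(Rational(-517, 258), Pow(Add(47679, Pow(Add(4, Mul(4, Pow(7, Rational(1, 2)))), Rational(1, 2))), -1))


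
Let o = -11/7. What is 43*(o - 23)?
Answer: -7396/7 ≈ -1056.6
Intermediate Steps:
o = -11/7 (o = -11*⅐ = -11/7 ≈ -1.5714)
43*(o - 23) = 43*(-11/7 - 23) = 43*(-172/7) = -7396/7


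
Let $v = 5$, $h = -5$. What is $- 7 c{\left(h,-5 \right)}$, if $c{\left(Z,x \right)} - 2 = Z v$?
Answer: $161$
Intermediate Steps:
$c{\left(Z,x \right)} = 2 + 5 Z$ ($c{\left(Z,x \right)} = 2 + Z 5 = 2 + 5 Z$)
$- 7 c{\left(h,-5 \right)} = - 7 \left(2 + 5 \left(-5\right)\right) = - 7 \left(2 - 25\right) = \left(-7\right) \left(-23\right) = 161$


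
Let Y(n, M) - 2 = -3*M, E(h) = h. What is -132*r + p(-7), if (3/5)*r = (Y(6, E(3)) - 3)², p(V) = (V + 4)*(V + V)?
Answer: -21958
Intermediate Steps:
Y(n, M) = 2 - 3*M
p(V) = 2*V*(4 + V) (p(V) = (4 + V)*(2*V) = 2*V*(4 + V))
r = 500/3 (r = 5*((2 - 3*3) - 3)²/3 = 5*((2 - 9) - 3)²/3 = 5*(-7 - 3)²/3 = (5/3)*(-10)² = (5/3)*100 = 500/3 ≈ 166.67)
-132*r + p(-7) = -132*500/3 + 2*(-7)*(4 - 7) = -22000 + 2*(-7)*(-3) = -22000 + 42 = -21958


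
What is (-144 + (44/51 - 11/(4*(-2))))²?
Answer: 3345349921/166464 ≈ 20097.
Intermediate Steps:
(-144 + (44/51 - 11/(4*(-2))))² = (-144 + (44*(1/51) - 11/(-8)))² = (-144 + (44/51 - 11*(-⅛)))² = (-144 + (44/51 + 11/8))² = (-144 + 913/408)² = (-57839/408)² = 3345349921/166464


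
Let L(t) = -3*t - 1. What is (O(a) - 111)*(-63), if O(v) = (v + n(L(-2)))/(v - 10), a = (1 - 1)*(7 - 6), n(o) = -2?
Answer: 34902/5 ≈ 6980.4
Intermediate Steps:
L(t) = -1 - 3*t
a = 0 (a = 0*1 = 0)
O(v) = (-2 + v)/(-10 + v) (O(v) = (v - 2)/(v - 10) = (-2 + v)/(-10 + v))
(O(a) - 111)*(-63) = ((-2 + 0)/(-10 + 0) - 111)*(-63) = (-2/(-10) - 111)*(-63) = (-⅒*(-2) - 111)*(-63) = (⅕ - 111)*(-63) = -554/5*(-63) = 34902/5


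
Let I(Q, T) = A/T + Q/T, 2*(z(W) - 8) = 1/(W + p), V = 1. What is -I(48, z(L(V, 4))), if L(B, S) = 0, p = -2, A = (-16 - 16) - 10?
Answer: -24/31 ≈ -0.77419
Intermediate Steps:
A = -42 (A = -32 - 10 = -42)
z(W) = 8 + 1/(2*(-2 + W)) (z(W) = 8 + 1/(2*(W - 2)) = 8 + 1/(2*(-2 + W)))
I(Q, T) = -42/T + Q/T
-I(48, z(L(V, 4))) = -(-42 + 48)/((-31 + 16*0)/(2*(-2 + 0))) = -6/((1/2)*(-31 + 0)/(-2)) = -6/((1/2)*(-1/2)*(-31)) = -6/31/4 = -4*6/31 = -1*24/31 = -24/31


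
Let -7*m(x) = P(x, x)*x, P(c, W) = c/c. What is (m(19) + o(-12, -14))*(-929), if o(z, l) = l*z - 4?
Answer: -1048841/7 ≈ -1.4983e+5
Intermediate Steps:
o(z, l) = -4 + l*z
P(c, W) = 1
m(x) = -x/7
(m(19) + o(-12, -14))*(-929) = (-⅐*19 + (-4 - 14*(-12)))*(-929) = (-19/7 + (-4 + 168))*(-929) = (-19/7 + 164)*(-929) = (1129/7)*(-929) = -1048841/7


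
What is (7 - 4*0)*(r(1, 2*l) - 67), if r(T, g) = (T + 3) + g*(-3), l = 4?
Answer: -609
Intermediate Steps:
r(T, g) = 3 + T - 3*g (r(T, g) = (3 + T) - 3*g = 3 + T - 3*g)
(7 - 4*0)*(r(1, 2*l) - 67) = (7 - 4*0)*((3 + 1 - 6*4) - 67) = (7 + 0)*((3 + 1 - 3*8) - 67) = 7*((3 + 1 - 24) - 67) = 7*(-20 - 67) = 7*(-87) = -609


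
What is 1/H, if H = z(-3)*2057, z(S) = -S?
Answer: 1/6171 ≈ 0.00016205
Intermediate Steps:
H = 6171 (H = -1*(-3)*2057 = 3*2057 = 6171)
1/H = 1/6171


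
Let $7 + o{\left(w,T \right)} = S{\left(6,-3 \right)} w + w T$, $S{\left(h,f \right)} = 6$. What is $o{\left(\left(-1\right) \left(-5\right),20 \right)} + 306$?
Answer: $429$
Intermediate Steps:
$o{\left(w,T \right)} = -7 + 6 w + T w$ ($o{\left(w,T \right)} = -7 + \left(6 w + w T\right) = -7 + \left(6 w + T w\right) = -7 + 6 w + T w$)
$o{\left(\left(-1\right) \left(-5\right),20 \right)} + 306 = \left(-7 + 6 \left(\left(-1\right) \left(-5\right)\right) + 20 \left(\left(-1\right) \left(-5\right)\right)\right) + 306 = \left(-7 + 6 \cdot 5 + 20 \cdot 5\right) + 306 = \left(-7 + 30 + 100\right) + 306 = 123 + 306 = 429$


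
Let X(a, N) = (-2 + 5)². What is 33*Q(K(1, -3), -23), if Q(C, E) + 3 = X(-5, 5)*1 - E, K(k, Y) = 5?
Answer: 957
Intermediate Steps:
X(a, N) = 9 (X(a, N) = 3² = 9)
Q(C, E) = 6 - E (Q(C, E) = -3 + (9*1 - E) = -3 + (9 - E) = 6 - E)
33*Q(K(1, -3), -23) = 33*(6 - 1*(-23)) = 33*(6 + 23) = 33*29 = 957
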